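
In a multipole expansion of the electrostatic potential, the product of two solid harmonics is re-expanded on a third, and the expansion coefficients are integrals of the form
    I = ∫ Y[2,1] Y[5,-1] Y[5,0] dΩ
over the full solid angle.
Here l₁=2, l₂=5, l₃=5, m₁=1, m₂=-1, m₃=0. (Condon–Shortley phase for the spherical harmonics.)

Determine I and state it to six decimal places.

-0.036166

Checks pass: Σm=0; 12 even; l₃=5∈[3,7].
(2·2+1)(2·5+1)(2·5+1) = 605
Δ: 2! 2! 8! / 13! → 1/38610
sum: t=0:+1/2880 t=1:−1/576 t=2:+1/2880 = -1/960
3j²(2 5 5; 0 0 0) = Δ·Π!·Σ² = 10/429  (sign +1)
sum: t=0:+1/1152 t=1:−1/1440 = 1/5760
3j²(2 5 5; 1 -1 0) = Δ·Π!·Σ² = 1/858  (sign -1)
combine: 4πI² = 605·10/429·1/858 = 25/1521
take √, sign -1: I = -0.03616600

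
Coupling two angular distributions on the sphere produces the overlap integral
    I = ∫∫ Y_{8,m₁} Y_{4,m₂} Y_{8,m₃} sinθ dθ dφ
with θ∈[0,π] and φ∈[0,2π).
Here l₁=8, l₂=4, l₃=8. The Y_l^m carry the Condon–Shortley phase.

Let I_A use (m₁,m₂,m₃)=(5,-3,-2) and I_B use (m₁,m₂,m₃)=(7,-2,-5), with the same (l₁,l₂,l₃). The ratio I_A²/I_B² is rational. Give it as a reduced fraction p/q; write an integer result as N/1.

11/13

l's match ⇒ only the (l;m) 3-j factors differ between A and B.
A: triangle coeff Δ(8,4,8) = 1/185175900; Σ_t [0,1]: t=0:+1/313528320 t=1:−1/1045094400 = 1/447897600; (3j)²=77/5814 [(8 4 8; 5 -3 -2)], sign=+1
B: triangle coeff Δ(8,4,8) = 1/185175900; Σ_t [0,1]: t=0:+1/3832012800 t=1:−1/17244057600 = 1/4926873600; (3j)²=91/5814 [(8 4 8; 7 -2 -5)], sign=-1
I_A²/I_B² = (77/5814)/(91/5814) = 11/13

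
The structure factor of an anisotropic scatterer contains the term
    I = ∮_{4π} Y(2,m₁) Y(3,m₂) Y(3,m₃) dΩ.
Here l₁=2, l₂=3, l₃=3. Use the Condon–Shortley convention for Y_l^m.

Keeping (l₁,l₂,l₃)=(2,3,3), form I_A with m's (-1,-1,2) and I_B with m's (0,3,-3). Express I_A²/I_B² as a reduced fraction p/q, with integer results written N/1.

3/5

l's match ⇒ only the (l;m) 3-j factors differ between A and B.
A: triangle coeff Δ(2,3,3) = 1/3780; Σ_t [1,2]: t=1:−1/12 t=2:+1/48 = -1/16; (3j)²=1/28 [(2 3 3; -1 -1 2)], sign=+1
B: triangle coeff Δ(2,3,3) = 1/3780; Σ_t [2,2]: t=2:+1/96 = 1/96; (3j)²=5/84 [(2 3 3; 0 3 -3)], sign=+1
I_A²/I_B² = (1/28)/(5/84) = 3/5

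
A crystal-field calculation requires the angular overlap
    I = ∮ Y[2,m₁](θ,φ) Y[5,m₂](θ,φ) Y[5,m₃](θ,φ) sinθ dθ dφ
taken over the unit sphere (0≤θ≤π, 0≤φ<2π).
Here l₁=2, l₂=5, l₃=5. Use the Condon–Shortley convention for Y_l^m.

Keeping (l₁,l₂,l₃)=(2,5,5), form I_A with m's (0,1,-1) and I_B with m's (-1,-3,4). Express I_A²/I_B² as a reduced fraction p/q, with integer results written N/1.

l's match ⇒ only the (l;m) 3-j factors differ between A and B.
A: triangle coeff Δ(2,5,5) = 1/38610; Σ_t [0,2]: t=0:+1/5760 t=1:−1/720 t=2:+1/2304 = -1/1280; (3j)²=27/1430 [(2 5 5; 0 1 -1)], sign=-1
B: triangle coeff Δ(2,5,5) = 1/38610; Σ_t [1,2]: t=1:−1/10080 t=2:+1/80640 = -1/11520; (3j)²=49/1430 [(2 5 5; -1 -3 4)], sign=+1
I_A²/I_B² = (27/1430)/(49/1430) = 27/49

27/49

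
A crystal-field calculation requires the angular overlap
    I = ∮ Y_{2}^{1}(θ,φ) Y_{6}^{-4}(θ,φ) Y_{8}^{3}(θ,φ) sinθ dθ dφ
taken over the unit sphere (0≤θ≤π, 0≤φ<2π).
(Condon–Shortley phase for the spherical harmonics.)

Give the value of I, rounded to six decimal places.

-0.089004

Rules hold: Σm=0, L=16 even, 4≤8≤8.
N = 5·13·17 = 1105
Δ = 0!·4!·12!/17! = 1/30940
Racah Σ t=0..0: t=0:+1/2073600 = 1/2073600
⇒ 3j(2 6 8; 0 0 0)² = 28/1105, sgn +1
Racah Σ t=0..0: t=0:+1/43545600 = 1/43545600
⇒ 3j(2 6 8; 1 -4 3)² = 11/3094, sgn -1
4πI² = N·(3j₀)²·(3jₘ)² = 22/221
I = -1·√(0.0995475/4π) = -0.08900415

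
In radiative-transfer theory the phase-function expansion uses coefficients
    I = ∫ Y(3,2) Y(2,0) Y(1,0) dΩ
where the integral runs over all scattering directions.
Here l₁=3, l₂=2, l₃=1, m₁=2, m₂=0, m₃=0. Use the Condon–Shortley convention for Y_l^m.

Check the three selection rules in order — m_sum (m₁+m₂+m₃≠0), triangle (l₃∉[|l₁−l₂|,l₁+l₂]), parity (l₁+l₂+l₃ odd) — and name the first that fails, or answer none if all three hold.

m_sum

azimuthal sum: 2 + 0 + 0 = 2  ✗
1 ≤ 1 ≤ 5 (triangle on l)
L = 3 + 2 + 1 = 6 (even)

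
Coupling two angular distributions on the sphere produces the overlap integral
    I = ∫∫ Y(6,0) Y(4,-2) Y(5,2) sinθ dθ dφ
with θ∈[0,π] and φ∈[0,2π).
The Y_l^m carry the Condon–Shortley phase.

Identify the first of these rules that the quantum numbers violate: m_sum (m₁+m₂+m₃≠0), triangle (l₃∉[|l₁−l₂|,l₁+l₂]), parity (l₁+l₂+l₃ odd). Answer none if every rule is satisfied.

azimuthal sum: 0 − 2 + 2 = 0  ✓
2 ≤ 5 ≤ 10 (triangle on l)  ✓
L = 6 + 4 + 5 = 15 (odd)  ✗

parity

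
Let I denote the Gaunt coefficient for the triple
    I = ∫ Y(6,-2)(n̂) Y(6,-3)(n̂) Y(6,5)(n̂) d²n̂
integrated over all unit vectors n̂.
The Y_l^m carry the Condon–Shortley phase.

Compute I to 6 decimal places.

Rules hold: Σm=0, L=18 even, 0≤6≤12.
N = 13·13·13 = 2197
Δ = 6!·6!·6!/19! = 1/325909584
Racah Σ t=0..6: t=0:+1/373248000 t=1:−1/1728000 t=2:+1/110592 t=3:−1/46656 t=4:+1/110592 t=5:−1/1728000 t=6:+1/373248000 = -7/1555200
⇒ 3j(6 6 6; 0 0 0)² = 400/46189, sgn -1
Racah Σ t=2..3: t=2:+1/4147200 t=3:−1/3110400 = -1/12441600
⇒ 3j(6 6 6; -2 -3 5)² = 7/4199, sgn +1
4πI² = N·(3j₀)²·(3jₘ)² = 36400/1147619
I = -1·√(0.0317178/4π) = -0.05023968

-0.050240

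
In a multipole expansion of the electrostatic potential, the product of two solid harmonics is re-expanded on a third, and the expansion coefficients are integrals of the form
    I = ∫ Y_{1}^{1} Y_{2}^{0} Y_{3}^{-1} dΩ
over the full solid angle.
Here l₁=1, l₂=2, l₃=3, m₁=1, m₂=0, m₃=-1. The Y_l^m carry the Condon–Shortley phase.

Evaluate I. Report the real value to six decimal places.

-0.202301

Rules hold: Σm=0, L=6 even, 1≤3≤3.
N = 3·5·7 = 105
Δ = 0!·2!·4!/7! = 1/105
Racah Σ t=0..0: t=0:+1/4 = 1/4
⇒ 3j(1 2 3; 0 0 0)² = 3/35, sgn -1
Racah Σ t=0..0: t=0:+1/8 = 1/8
⇒ 3j(1 2 3; 1 0 -1)² = 2/35, sgn +1
4πI² = N·(3j₀)²·(3jₘ)² = 18/35
I = -1·√(0.514286/4π) = -0.20230066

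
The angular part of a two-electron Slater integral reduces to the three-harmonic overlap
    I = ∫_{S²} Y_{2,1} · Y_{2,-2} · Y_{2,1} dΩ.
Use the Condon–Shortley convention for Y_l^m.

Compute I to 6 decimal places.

0.220728

Rules hold: Σm=0, L=6 even, 0≤2≤4.
N = 5·5·5 = 125
Δ = 2!·2!·2!/7! = 1/630
Racah Σ t=0..2: t=0:+1/8 t=1:−1/1 t=2:+1/8 = -3/4
⇒ 3j(2 2 2; 0 0 0)² = 2/35, sgn -1
Racah Σ t=0..0: t=0:+1/4 = 1/4
⇒ 3j(2 2 2; 1 -2 1)² = 3/35, sgn -1
4πI² = N·(3j₀)²·(3jₘ)² = 30/49
I = +1·√(0.612245/4π) = 0.22072812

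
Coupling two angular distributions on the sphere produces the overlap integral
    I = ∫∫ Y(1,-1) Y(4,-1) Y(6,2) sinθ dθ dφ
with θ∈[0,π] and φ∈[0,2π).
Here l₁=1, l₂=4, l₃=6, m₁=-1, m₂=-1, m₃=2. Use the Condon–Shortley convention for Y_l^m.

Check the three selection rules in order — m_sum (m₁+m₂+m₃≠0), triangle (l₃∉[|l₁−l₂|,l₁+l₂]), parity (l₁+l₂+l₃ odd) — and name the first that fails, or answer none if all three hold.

m₁+m₂+m₃ = -1 − 1 + 2 = 0  ✓
triangle: |1−4|=3 ≤ l₃=6 ≤ 1+4=5  ✗
parity: l₁+l₂+l₃ = 11 is odd

triangle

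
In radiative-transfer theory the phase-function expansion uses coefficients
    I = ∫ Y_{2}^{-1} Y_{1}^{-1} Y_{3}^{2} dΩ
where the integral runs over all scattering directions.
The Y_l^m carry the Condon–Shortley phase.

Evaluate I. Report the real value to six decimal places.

0.261169

m-sum 0 ✓  L=6 even ✓  1≤3≤3 ✓
Π(2lᵢ+1) = 5×3×7 = 105
triangle coeff Δ(2,1,3) = 1/105
Σ_t [0,0]: t=0:+1/4 = 1/4
(3j)²=3/35 [(2 1 3; 0 0 0)], sign=-1
Σ_t [0,0]: t=0:+1/12 = 1/12
(3j)²=2/21 [(2 1 3; -1 -1 2)], sign=-1
⇒ 4πI² = 6/7
I = (+1)√(6/7/(4π)) = 0.26116903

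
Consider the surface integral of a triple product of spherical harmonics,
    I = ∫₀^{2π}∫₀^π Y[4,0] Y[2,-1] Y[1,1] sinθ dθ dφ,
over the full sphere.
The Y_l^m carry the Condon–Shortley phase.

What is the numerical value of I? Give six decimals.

0.000000

|4−2|≤1≤4+2 violated ⇒ I = 0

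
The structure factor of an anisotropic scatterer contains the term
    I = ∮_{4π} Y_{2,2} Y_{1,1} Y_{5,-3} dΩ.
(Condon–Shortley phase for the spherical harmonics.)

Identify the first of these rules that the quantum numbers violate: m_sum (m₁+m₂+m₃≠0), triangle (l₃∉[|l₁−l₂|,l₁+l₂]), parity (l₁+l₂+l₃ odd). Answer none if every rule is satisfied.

Σmᵢ = 0  ✓
l₃∈[|l₁−l₂|,l₁+l₂]=[1,3], have l₃=5  ✗
Σlᵢ = 8 ⇒ even

triangle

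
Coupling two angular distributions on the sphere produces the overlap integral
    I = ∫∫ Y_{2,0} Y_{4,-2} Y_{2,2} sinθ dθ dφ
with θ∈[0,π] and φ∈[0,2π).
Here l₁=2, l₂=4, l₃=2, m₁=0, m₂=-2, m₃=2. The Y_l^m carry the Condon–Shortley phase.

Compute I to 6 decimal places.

0.156078

Rules hold: Σm=0, L=8 even, 2≤2≤6.
N = 5·9·5 = 225
Δ = 4!·0!·4!/9! = 1/630
Racah Σ t=2..2: t=2:+1/16 = 1/16
⇒ 3j(2 4 2; 0 0 0)² = 2/35, sgn +1
Racah Σ t=2..2: t=2:+1/96 = 1/96
⇒ 3j(2 4 2; 0 -2 2)² = 1/42, sgn +1
4πI² = N·(3j₀)²·(3jₘ)² = 15/49
I = +1·√(0.306122/4π) = 0.15607835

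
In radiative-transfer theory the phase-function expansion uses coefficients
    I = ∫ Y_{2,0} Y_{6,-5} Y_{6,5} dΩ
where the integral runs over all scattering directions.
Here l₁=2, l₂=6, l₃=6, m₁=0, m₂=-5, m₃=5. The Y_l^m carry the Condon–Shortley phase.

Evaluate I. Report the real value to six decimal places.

m-sum 0 ✓  L=14 even ✓  4≤6≤8 ✓
Π(2lᵢ+1) = 5×13×13 = 845
triangle coeff Δ(2,6,6) = 1/90090
Σ_t [0,2]: t=0:+1/69120 t=1:−1/14400 t=2:+1/69120 = -7/172800
(3j)²=14/715 [(2 6 6; 0 0 0)], sign=-1
Σ_t [0,1]: t=0:+1/1451520 t=1:−1/3628800 = 1/2419200
(3j)²=11/910 [(2 6 6; 0 -5 5)], sign=-1
⇒ 4πI² = 1/5
I = (+1)√(1/5/(4π)) = 0.12615663

0.126157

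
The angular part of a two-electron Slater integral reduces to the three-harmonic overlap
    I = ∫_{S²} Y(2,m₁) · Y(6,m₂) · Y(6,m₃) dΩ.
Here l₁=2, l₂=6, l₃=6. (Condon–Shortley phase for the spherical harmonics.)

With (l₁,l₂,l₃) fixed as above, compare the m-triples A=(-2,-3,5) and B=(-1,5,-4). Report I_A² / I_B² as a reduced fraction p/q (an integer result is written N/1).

10/27

l's match ⇒ only the (l;m) 3-j factors differ between A and B.
A: triangle coeff Δ(2,6,6) = 1/90090; Σ_t [2,2]: t=2:+1/1451520 = 1/1451520; (3j)²=1/91 [(2 6 6; -2 -3 5)], sign=-1
B: triangle coeff Δ(2,6,6) = 1/90090; Σ_t [1,2]: t=1:−1/7257600 t=2:+1/725760 = 1/806400; (3j)²=27/910 [(2 6 6; -1 5 -4)], sign=+1
I_A²/I_B² = (1/91)/(27/910) = 10/27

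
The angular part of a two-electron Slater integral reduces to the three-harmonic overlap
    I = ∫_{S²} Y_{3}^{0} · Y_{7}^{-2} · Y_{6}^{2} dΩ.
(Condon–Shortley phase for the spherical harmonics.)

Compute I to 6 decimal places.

m-sum 0 ✓  L=16 even ✓  4≤6≤10 ✓
Π(2lᵢ+1) = 7×15×13 = 1365
triangle coeff Δ(3,7,6) = 1/2042040
Σ_t [1,3]: t=1:−1/207360 t=2:+1/57600 t=3:−1/207360 = 1/129600
(3j)²=168/12155 [(3 7 6; 0 0 0)], sign=+1
Σ_t [1,3]: t=1:−1/207360 t=2:+1/120960 t=3:−1/967680 = 1/414720
(3j)²=21/4862 [(3 7 6; 0 -2 2)], sign=+1
⇒ 4πI² = 37044/454597
I = (+1)√(37044/454597/(4π)) = 0.08052685

0.080527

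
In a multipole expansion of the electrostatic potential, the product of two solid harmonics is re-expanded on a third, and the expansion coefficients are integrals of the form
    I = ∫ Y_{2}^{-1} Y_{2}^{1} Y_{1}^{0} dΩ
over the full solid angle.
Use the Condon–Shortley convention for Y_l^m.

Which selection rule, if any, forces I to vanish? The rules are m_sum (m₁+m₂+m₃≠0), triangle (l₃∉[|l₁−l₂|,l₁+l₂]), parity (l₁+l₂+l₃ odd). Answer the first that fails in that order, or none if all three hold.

m₁+m₂+m₃ = -1 + 1 + 0 = 0  ✓
triangle: |2−2|=0 ≤ l₃=1 ≤ 2+2=4  ✓
parity: l₁+l₂+l₃ = 5 is odd  ✗

parity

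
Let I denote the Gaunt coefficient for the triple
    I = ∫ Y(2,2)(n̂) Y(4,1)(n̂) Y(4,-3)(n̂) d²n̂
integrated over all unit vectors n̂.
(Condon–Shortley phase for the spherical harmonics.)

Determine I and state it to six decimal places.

0.159270

Checks pass: Σm=0; 10 even; l₃=4∈[2,6].
(2·2+1)(2·4+1)(2·4+1) = 405
Δ: 2! 2! 6! / 11! → 1/13860
sum: t=0:+1/192 t=1:−1/36 t=2:+1/192 = -5/288
3j²(2 4 4; 0 0 0) = Δ·Π!·Σ² = 20/693  (sign -1)
sum: t=0:+1/480 = 1/480
3j²(2 4 4; 2 1 -3) = Δ·Π!·Σ² = 3/110  (sign -1)
combine: 4πI² = 405·20/693·3/110 = 270/847
take √, sign +1: I = 0.15927046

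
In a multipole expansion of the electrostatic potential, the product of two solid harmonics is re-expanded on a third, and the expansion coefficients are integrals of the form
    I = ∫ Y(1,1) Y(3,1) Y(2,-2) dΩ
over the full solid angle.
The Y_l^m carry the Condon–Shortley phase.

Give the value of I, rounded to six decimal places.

-0.082589

Checks pass: Σm=0; 6 even; l₃=2∈[2,4].
(2·1+1)(2·3+1)(2·2+1) = 105
Δ: 2! 0! 4! / 7! → 1/105
sum: t=1:−1/4 = -1/4
3j²(1 3 2; 0 0 0) = Δ·Π!·Σ² = 3/35  (sign -1)
sum: t=0:+1/48 = 1/48
3j²(1 3 2; 1 1 -2) = Δ·Π!·Σ² = 1/105  (sign +1)
combine: 4πI² = 105·3/35·1/105 = 3/35
take √, sign -1: I = -0.08258890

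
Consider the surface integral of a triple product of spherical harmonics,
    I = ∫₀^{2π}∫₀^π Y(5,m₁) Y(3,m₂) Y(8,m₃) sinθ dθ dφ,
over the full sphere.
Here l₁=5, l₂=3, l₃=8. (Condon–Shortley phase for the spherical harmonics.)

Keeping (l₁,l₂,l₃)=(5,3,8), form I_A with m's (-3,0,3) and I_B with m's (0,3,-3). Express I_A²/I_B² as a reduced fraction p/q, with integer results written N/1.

l's match ⇒ only the (l;m) 3-j factors differ between A and B.
A: triangle coeff Δ(5,3,8) = 1/136136; Σ_t [0,0]: t=0:+1/2903040 = 1/2903040; (3j)²=75/6188 [(5 3 8; -3 0 3)], sign=-1
B: triangle coeff Δ(5,3,8) = 1/136136; Σ_t [0,0]: t=0:+1/10368000 = 1/10368000; (3j)²=3/884 [(5 3 8; 0 3 -3)], sign=-1
I_A²/I_B² = (75/6188)/(3/884) = 25/7

25/7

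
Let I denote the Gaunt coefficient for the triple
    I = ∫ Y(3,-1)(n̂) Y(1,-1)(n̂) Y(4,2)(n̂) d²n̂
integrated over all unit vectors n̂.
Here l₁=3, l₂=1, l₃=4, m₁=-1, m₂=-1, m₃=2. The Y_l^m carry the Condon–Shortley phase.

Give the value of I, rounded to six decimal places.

0.238414

m-sum 0 ✓  L=8 even ✓  2≤4≤4 ✓
Π(2lᵢ+1) = 7×3×9 = 189
triangle coeff Δ(3,1,4) = 1/252
Σ_t [0,0]: t=0:+1/36 = 1/36
(3j)²=4/63 [(3 1 4; 0 0 0)], sign=+1
Σ_t [0,0]: t=0:+1/96 = 1/96
(3j)²=5/84 [(3 1 4; -1 -1 2)], sign=+1
⇒ 4πI² = 5/7
I = (+1)√(5/7/(4π)) = 0.23841361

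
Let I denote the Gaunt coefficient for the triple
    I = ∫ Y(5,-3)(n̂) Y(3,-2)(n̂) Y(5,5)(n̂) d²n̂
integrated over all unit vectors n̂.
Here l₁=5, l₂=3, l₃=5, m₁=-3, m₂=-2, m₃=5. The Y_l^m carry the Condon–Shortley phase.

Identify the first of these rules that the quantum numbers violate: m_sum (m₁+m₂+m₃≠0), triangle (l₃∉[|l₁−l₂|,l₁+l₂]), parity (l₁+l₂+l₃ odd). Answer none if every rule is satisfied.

parity

Σmᵢ = 0  ✓
l₃∈[|l₁−l₂|,l₁+l₂]=[2,8], have l₃=5  ✓
Σlᵢ = 13 ⇒ odd  ✗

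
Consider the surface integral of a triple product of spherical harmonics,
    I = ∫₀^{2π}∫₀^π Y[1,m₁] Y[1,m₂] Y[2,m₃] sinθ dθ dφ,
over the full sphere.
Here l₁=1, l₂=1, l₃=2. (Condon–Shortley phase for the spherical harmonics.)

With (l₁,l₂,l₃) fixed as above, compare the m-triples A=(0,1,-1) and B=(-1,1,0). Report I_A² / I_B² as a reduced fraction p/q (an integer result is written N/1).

3/1

Same 1,1,2: normalisation and zero-m 3j drop out of the ratio.
A: Δ: 0! 2! 2! / 5! → 1/30; sum: t=0:+1/2 = 1/2; 3j²(1 1 2; 0 1 -1) = Δ·Π!·Σ² = 1/10  (sign -1)
B: Δ: 0! 2! 2! / 5! → 1/30; sum: t=0:+1/4 = 1/4; 3j²(1 1 2; -1 1 0) = Δ·Π!·Σ² = 1/30  (sign +1)
I_A²/I_B² = (1/10)/(1/30) = 3/1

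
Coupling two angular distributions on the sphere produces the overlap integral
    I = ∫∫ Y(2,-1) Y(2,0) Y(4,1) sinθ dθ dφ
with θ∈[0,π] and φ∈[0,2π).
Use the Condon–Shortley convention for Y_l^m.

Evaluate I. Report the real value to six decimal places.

-0.220728

m-sum 0 ✓  L=8 even ✓  0≤4≤4 ✓
Π(2lᵢ+1) = 5×5×9 = 225
triangle coeff Δ(2,2,4) = 1/630
Σ_t [0,0]: t=0:+1/16 = 1/16
(3j)²=2/35 [(2 2 4; 0 0 0)], sign=+1
Σ_t [0,0]: t=0:+1/24 = 1/24
(3j)²=1/21 [(2 2 4; -1 0 1)], sign=-1
⇒ 4πI² = 30/49
I = (-1)√(30/49/(4π)) = -0.22072812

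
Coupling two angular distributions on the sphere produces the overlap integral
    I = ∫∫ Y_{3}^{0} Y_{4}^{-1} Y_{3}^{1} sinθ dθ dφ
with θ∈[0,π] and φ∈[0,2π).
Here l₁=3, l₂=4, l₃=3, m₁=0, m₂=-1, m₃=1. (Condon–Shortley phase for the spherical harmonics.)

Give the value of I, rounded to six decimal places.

-0.099323

m-sum 0 ✓  L=10 even ✓  1≤3≤7 ✓
Π(2lᵢ+1) = 7×9×7 = 441
triangle coeff Δ(3,4,3) = 1/34650
Σ_t [1,3]: t=1:−1/72 t=2:+1/16 t=3:−1/72 = 5/144
(3j)²=2/77 [(3 4 3; 0 0 0)], sign=-1
Σ_t [1,3]: t=1:−1/48 t=2:+1/24 t=3:−1/288 = 5/288
(3j)²=5/462 [(3 4 3; 0 -1 1)], sign=+1
⇒ 4πI² = 15/121
I = (-1)√(15/121/(4π)) = -0.09932258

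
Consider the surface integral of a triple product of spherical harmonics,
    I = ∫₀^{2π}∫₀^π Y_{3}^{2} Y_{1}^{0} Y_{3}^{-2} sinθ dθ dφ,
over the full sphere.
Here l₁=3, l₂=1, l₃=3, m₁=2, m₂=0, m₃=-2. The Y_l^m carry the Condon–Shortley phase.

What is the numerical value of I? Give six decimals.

0.000000

L=7 odd ⇒ parity kills the (l;000) factor ⇒ I = 0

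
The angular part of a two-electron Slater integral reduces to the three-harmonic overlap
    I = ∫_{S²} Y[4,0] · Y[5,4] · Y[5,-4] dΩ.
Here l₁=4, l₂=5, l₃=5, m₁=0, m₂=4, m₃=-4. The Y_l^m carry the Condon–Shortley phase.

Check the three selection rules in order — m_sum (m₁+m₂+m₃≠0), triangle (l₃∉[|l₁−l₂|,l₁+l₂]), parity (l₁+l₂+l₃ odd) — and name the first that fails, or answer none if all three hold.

none

m₁+m₂+m₃ = 0 + 4 − 4 = 0  ✓
triangle: |4−5|=1 ≤ l₃=5 ≤ 4+5=9  ✓
parity: l₁+l₂+l₃ = 14 is even  ✓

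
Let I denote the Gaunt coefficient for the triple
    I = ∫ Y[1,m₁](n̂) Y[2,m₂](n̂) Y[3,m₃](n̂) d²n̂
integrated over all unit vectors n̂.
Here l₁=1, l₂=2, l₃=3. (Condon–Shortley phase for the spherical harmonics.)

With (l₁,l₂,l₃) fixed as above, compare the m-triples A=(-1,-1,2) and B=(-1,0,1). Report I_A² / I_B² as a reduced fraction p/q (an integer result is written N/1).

5/3

l's match ⇒ only the (l;m) 3-j factors differ between A and B.
A: triangle coeff Δ(1,2,3) = 1/105; Σ_t [0,0]: t=0:+1/12 = 1/12; (3j)²=2/21 [(1 2 3; -1 -1 2)], sign=-1
B: triangle coeff Δ(1,2,3) = 1/105; Σ_t [0,0]: t=0:+1/8 = 1/8; (3j)²=2/35 [(1 2 3; -1 0 1)], sign=+1
I_A²/I_B² = (2/21)/(2/35) = 5/3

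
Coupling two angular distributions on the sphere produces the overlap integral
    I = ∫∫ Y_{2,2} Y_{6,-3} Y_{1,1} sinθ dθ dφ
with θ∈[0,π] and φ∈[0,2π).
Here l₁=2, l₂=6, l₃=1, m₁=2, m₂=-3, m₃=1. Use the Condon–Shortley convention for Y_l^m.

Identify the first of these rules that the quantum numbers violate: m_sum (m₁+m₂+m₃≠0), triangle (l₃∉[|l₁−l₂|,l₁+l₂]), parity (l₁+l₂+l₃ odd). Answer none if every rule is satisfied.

Σmᵢ = 0  ✓
l₃∈[|l₁−l₂|,l₁+l₂]=[4,8], have l₃=1  ✗
Σlᵢ = 9 ⇒ odd

triangle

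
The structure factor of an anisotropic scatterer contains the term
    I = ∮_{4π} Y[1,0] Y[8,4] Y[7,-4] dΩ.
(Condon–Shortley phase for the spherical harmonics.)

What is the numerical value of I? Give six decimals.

0.211986

m-sum 0 ✓  L=16 even ✓  7≤7≤9 ✓
Π(2lᵢ+1) = 3×17×15 = 765
triangle coeff Δ(1,8,7) = 1/2040
Σ_t [1,1]: t=1:−1/25401600 = -1/25401600
(3j)²=8/255 [(1 8 7; 0 0 0)], sign=+1
Σ_t [1,1]: t=1:−1/239500800 = -1/239500800
(3j)²=2/85 [(1 8 7; 0 4 -4)], sign=+1
⇒ 4πI² = 48/85
I = (+1)√(48/85/(4π)) = 0.21198553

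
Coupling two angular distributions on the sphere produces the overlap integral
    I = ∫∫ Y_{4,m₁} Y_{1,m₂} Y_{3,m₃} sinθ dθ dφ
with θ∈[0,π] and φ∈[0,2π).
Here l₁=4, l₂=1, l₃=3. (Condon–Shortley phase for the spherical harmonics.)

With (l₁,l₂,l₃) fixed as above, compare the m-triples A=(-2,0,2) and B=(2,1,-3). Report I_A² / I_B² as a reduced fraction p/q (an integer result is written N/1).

12/1

Shared (l₁,l₂,l₃)=(4,1,3): N and (l;000)² cancel in I_A²/I_B².
A: Δ = 2!·6!·0!/9! = 1/252; Racah Σ t=1..1: t=1:−1/120 = -1/120; ⇒ 3j(4 1 3; -2 0 2)² = 1/21, sgn +1
B: Δ = 2!·6!·0!/9! = 1/252; Racah Σ t=2..2: t=2:+1/1440 = 1/1440; ⇒ 3j(4 1 3; 2 1 -3)² = 1/252, sgn +1
I_A²/I_B² = (1/21)/(1/252) = 12/1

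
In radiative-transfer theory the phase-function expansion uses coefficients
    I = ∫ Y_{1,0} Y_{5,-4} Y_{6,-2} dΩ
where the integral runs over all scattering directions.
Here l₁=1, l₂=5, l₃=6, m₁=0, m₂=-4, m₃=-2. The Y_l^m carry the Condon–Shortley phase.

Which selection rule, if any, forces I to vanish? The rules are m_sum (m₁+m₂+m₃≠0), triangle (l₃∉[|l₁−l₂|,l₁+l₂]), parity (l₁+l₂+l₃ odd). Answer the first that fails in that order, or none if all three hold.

m₁+m₂+m₃ = 0 − 4 − 2 = -6  ✗
triangle: |1−5|=4 ≤ l₃=6 ≤ 1+5=6
parity: l₁+l₂+l₃ = 12 is even

m_sum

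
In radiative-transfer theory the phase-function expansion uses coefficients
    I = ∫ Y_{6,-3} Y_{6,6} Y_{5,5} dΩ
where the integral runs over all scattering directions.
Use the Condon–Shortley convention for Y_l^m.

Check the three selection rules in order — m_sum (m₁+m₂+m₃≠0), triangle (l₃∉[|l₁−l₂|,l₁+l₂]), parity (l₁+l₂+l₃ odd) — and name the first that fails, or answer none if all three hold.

m_sum

Σmᵢ = 8  ✗
l₃∈[|l₁−l₂|,l₁+l₂]=[0,12], have l₃=5
Σlᵢ = 17 ⇒ odd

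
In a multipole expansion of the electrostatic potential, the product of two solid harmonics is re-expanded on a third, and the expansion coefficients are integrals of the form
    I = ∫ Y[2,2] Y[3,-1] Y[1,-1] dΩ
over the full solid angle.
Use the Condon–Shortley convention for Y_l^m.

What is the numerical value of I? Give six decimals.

-0.082589

Checks pass: Σm=0; 6 even; l₃=1∈[1,5].
(2·2+1)(2·3+1)(2·1+1) = 105
Δ: 4! 0! 2! / 7! → 1/105
sum: t=2:+1/4 = 1/4
3j²(2 3 1; 0 0 0) = Δ·Π!·Σ² = 3/35  (sign -1)
sum: t=0:+1/48 = 1/48
3j²(2 3 1; 2 -1 -1) = Δ·Π!·Σ² = 1/105  (sign +1)
combine: 4πI² = 105·3/35·1/105 = 3/35
take √, sign -1: I = -0.08258890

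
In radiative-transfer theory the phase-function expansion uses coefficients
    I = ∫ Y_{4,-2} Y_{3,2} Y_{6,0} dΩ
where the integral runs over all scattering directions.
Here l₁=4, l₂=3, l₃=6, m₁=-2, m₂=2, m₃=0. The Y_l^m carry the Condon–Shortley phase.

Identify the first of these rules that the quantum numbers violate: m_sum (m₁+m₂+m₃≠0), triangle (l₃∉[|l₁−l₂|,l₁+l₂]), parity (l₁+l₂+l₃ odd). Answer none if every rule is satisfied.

parity

Σmᵢ = 0  ✓
l₃∈[|l₁−l₂|,l₁+l₂]=[1,7], have l₃=6  ✓
Σlᵢ = 13 ⇒ odd  ✗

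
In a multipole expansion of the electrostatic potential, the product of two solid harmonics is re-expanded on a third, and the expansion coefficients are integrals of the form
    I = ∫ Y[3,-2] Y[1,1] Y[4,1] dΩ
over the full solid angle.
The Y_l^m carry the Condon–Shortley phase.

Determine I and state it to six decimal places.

Checks pass: Σm=0; 8 even; l₃=4∈[2,4].
(2·3+1)(2·1+1)(2·4+1) = 189
Δ: 0! 6! 2! / 9! → 1/252
sum: t=0:+1/36 = 1/36
3j²(3 1 4; 0 0 0) = Δ·Π!·Σ² = 4/63  (sign +1)
sum: t=0:+1/240 = 1/240
3j²(3 1 4; -2 1 1) = Δ·Π!·Σ² = 1/84  (sign -1)
combine: 4πI² = 189·4/63·1/84 = 1/7
take √, sign -1: I = -0.10662181

-0.106622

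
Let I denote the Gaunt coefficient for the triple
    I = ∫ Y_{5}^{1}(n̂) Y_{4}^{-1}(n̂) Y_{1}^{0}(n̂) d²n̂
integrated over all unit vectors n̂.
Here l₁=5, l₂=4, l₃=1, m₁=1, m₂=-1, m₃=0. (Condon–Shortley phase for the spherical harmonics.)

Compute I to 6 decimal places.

m-sum 0 ✓  L=10 even ✓  1≤1≤9 ✓
Π(2lᵢ+1) = 11×9×3 = 297
triangle coeff Δ(5,4,1) = 1/495
Σ_t [4,4]: t=4:+1/576 = 1/576
(3j)²=5/99 [(5 4 1; 0 0 0)], sign=-1
Σ_t [3,3]: t=3:−1/720 = -1/720
(3j)²=8/165 [(5 4 1; 1 -1 0)], sign=+1
⇒ 4πI² = 8/11
I = (-1)√(8/11/(4π)) = -0.24057125

-0.240571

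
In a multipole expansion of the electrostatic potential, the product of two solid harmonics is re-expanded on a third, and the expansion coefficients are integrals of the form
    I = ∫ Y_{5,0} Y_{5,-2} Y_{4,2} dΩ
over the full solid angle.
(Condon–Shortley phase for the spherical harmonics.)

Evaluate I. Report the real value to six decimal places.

-0.099440

Checks pass: Σm=0; 14 even; l₃=4∈[0,10].
(2·5+1)(2·5+1)(2·4+1) = 1089
Δ: 6! 4! 4! / 15! → 1/3153150
sum: t=1:−1/69120 t=2:+1/1728 t=3:−1/576 t=4:+1/1728 t=5:−1/69120 = -7/11520
3j²(5 5 4; 0 0 0) = Δ·Π!·Σ² = 2/143  (sign -1)
sum: t=1:−1/11520 t=2:+1/1728 t=3:−1/3456 = 7/34560
3j²(5 5 4; 0 -2 2) = Δ·Π!·Σ² = 7/858  (sign +1)
combine: 4πI² = 1089·2/143·7/858 = 21/169
take √, sign -1: I = -0.09944006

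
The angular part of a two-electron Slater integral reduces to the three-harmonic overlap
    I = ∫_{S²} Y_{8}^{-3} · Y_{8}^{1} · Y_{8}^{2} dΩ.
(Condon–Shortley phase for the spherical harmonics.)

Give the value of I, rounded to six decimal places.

m-sum 0 ✓  L=24 even ✓  0≤8≤16 ✓
Π(2lᵢ+1) = 17×17×17 = 4913
triangle coeff Δ(8,8,8) = 1/236637794250
Σ_t [0,8]: t=0:+1/65548320768000 t=1:−1/128024064000 t=2:+1/2985984000 t=3:−1/373248000 t=4:+1/191102976 t=5:−1/373248000 t=6:+1/2985984000 t=7:−1/128024064000 t=8:+1/65548320768000 = 11/20808990720
(3j)²=490/96577 [(8 8 8; 0 0 0)], sign=+1
Σ_t [3,8]: t=3:−1/41803776000 t=4:+1/2090188800 t=5:−1/597196800 t=6:+1/746496000 t=7:−1/4180377600 t=8:+1/146313216000 = -11/97542144000
(3j)²=594/482885 [(8 8 8; -3 1 2)], sign=-1
⇒ 4πI² = 989604/32273761
I = (-1)√(989604/32273761/(4π)) = -0.04939705

-0.049397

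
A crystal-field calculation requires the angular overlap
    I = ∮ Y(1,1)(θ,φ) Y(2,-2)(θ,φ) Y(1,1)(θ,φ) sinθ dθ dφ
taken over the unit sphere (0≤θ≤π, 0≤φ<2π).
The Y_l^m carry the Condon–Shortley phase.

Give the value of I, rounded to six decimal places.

m-sum 0 ✓  L=4 even ✓  1≤1≤3 ✓
Π(2lᵢ+1) = 3×5×3 = 45
triangle coeff Δ(1,2,1) = 1/30
Σ_t [1,1]: t=1:−1/1 = -1/1
(3j)²=2/15 [(1 2 1; 0 0 0)], sign=+1
Σ_t [0,0]: t=0:+1/4 = 1/4
(3j)²=1/5 [(1 2 1; 1 -2 1)], sign=+1
⇒ 4πI² = 6/5
I = (+1)√(6/5/(4π)) = 0.30901936

0.309019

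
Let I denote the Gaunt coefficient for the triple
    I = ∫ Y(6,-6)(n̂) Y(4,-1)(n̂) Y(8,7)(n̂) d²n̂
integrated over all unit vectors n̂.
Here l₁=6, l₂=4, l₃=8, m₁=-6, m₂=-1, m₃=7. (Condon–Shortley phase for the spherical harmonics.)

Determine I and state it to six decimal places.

Checks pass: Σm=0; 18 even; l₃=8∈[2,10].
(2·6+1)(2·4+1)(2·8+1) = 1989
Δ: 2! 10! 6! / 19! → 1/23279256
sum: t=0:+1/1658880 t=1:−1/518400 t=2:+1/1658880 = -1/1382400
3j²(6 4 8; 0 0 0) = Δ·Π!·Σ² = 504/46189  (sign -1)
sum: t=2:+1/870912000 = 1/870912000
3j²(6 4 8; -6 -1 7) = Δ·Π!·Σ² = 33/1292  (sign -1)
combine: 4πI² = 1989·504/46189·33/1292 = 3402/6137
take √, sign +1: I = 0.21003137

0.210031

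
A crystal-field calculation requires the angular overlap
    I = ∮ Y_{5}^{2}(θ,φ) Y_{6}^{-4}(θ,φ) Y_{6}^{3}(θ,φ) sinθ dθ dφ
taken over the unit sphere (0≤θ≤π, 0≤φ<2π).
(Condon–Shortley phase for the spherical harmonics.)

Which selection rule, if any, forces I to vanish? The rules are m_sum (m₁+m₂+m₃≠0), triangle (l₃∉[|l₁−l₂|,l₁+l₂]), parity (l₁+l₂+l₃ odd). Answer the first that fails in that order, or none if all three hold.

m_sum

Σmᵢ = 1  ✗
l₃∈[|l₁−l₂|,l₁+l₂]=[1,11], have l₃=6
Σlᵢ = 17 ⇒ odd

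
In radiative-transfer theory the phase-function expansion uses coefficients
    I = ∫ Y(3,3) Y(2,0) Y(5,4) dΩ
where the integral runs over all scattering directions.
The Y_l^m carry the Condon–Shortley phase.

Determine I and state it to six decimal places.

Σmᵢ = 7 ≠ 0, so the φ-integral vanishes; I = 0

0.000000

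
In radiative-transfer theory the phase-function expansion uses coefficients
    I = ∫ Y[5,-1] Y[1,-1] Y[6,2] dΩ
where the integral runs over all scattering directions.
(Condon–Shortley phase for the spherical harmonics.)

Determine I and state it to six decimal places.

Rules hold: Σm=0, L=12 even, 4≤6≤6.
N = 11·3·13 = 429
Δ = 0!·10!·2!/13! = 1/858
Racah Σ t=0..0: t=0:+1/14400 = 1/14400
⇒ 3j(5 1 6; 0 0 0)² = 6/143, sgn +1
Racah Σ t=0..0: t=0:+1/34560 = 1/34560
⇒ 3j(5 1 6; -1 -1 2)² = 14/429, sgn +1
4πI² = N·(3j₀)²·(3jₘ)² = 84/143
I = +1·√(0.587413/4π) = 0.21620548

0.216205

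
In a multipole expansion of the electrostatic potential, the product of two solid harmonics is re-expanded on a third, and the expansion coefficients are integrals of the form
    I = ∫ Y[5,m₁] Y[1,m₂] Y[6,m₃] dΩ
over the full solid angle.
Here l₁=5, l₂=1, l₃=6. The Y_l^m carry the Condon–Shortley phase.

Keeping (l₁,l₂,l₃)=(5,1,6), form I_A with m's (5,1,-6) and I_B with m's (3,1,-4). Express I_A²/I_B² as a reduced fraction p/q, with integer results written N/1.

22/15

l's match ⇒ only the (l;m) 3-j factors differ between A and B.
A: triangle coeff Δ(5,1,6) = 1/858; Σ_t [0,0]: t=0:+1/7257600 = 1/7257600; (3j)²=1/13 [(5 1 6; 5 1 -6)], sign=+1
B: triangle coeff Δ(5,1,6) = 1/858; Σ_t [0,0]: t=0:+1/161280 = 1/161280; (3j)²=15/286 [(5 1 6; 3 1 -4)], sign=+1
I_A²/I_B² = (1/13)/(15/286) = 22/15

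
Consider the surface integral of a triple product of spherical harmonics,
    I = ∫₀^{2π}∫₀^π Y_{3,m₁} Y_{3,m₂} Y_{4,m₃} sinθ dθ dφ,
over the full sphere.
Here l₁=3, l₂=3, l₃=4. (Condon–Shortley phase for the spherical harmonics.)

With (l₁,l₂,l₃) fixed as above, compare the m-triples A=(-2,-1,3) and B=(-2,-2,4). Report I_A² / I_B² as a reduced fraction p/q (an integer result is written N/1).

Same 3,3,4: normalisation and zero-m 3j drop out of the ratio.
A: Δ: 2! 4! 4! / 11! → 1/34650; sum: t=1:−1/144 t=2:+1/288 = -1/288; 3j²(3 3 4; -2 -1 3) = Δ·Π!·Σ² = 1/99  (sign +1)
B: Δ: 2! 4! 4! / 11! → 1/34650; sum: t=1:−1/576 = -1/576; 3j²(3 3 4; -2 -2 4) = Δ·Π!·Σ² = 5/99  (sign -1)
I_A²/I_B² = (1/99)/(5/99) = 1/5

1/5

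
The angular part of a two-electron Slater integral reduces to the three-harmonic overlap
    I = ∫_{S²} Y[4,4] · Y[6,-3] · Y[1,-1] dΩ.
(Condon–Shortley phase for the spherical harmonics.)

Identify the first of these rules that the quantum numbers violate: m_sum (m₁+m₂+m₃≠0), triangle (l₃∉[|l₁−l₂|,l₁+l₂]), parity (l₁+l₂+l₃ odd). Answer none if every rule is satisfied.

azimuthal sum: 4 − 3 − 1 = 0  ✓
2 ≤ 1 ≤ 10 (triangle on l)  ✗
L = 4 + 6 + 1 = 11 (odd)

triangle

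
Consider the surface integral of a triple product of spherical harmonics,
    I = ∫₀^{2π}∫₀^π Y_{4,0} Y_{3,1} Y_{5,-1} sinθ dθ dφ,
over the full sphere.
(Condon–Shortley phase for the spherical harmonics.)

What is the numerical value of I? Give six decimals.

Checks pass: Σm=0; 12 even; l₃=5∈[1,7].
(2·4+1)(2·3+1)(2·5+1) = 693
Δ: 2! 6! 4! / 13! → 1/180180
sum: t=0:+1/576 t=1:−1/144 t=2:+1/576 = -1/288
3j²(4 3 5; 0 0 0) = Δ·Π!·Σ² = 20/1001  (sign +1)
sum: t=0:+1/2304 t=1:−1/216 t=2:+1/384 = -11/6912
3j²(4 3 5; 0 1 -1) = Δ·Π!·Σ² = 11/1638  (sign -1)
combine: 4πI² = 693·20/1001·11/1638 = 110/1183
take √, sign -1: I = -0.08601992

-0.086020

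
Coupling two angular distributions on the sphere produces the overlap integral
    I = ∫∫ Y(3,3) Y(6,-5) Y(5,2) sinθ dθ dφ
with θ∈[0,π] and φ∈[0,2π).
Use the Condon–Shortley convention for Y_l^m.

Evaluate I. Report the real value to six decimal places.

0.169016

Rules hold: Σm=0, L=14 even, 3≤5≤9.
N = 7·13·11 = 1001
Δ = 4!·2!·8!/15! = 1/675675
Racah Σ t=1..3: t=1:−1/8640 t=2:+1/2304 t=3:−1/8640 = 7/34560
⇒ 3j(3 6 5; 0 0 0)² = 7/429, sgn -1
Racah Σ t=0..0: t=0:+1/241920 = 1/241920
⇒ 3j(3 6 5; 3 -5 2)² = 2/91, sgn -1
4πI² = N·(3j₀)²·(3jₘ)² = 14/39
I = +1·√(0.358974/4π) = 0.16901560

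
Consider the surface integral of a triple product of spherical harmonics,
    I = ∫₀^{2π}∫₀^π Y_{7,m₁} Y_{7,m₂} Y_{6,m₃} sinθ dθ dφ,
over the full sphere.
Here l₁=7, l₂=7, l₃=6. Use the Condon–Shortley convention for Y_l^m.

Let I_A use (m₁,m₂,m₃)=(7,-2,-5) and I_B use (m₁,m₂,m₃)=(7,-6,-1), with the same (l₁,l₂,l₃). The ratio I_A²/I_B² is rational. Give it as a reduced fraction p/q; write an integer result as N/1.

l's match ⇒ only the (l;m) 3-j factors differ between A and B.
A: triangle coeff Δ(7,7,6) = 1/2444321880; Σ_t [0,0]: t=0:+1/3483648000 = 1/3483648000; (3j)²=33/6460 [(7 7 6; 7 -2 -5)], sign=-1
B: triangle coeff Δ(7,7,6) = 1/2444321880; Σ_t [0,0]: t=0:+1/3483648000 = 1/3483648000; (3j)²=143/12920 [(7 7 6; 7 -6 -1)], sign=-1
I_A²/I_B² = (33/6460)/(143/12920) = 6/13

6/13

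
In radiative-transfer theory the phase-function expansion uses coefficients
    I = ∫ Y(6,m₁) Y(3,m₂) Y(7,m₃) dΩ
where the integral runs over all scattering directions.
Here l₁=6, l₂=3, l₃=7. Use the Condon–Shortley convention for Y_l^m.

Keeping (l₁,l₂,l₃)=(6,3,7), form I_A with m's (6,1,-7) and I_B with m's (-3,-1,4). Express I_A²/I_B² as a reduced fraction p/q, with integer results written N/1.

1001/405

Shared (l₁,l₂,l₃)=(6,3,7): N and (l;000)² cancel in I_A²/I_B².
A: Δ = 2!·10!·4!/17! = 1/2042040; Racah Σ t=0..0: t=0:+1/174182400 = 1/174182400; ⇒ 3j(6 3 7; 6 1 -7)² = 11/340, sgn +1
B: Δ = 2!·10!·4!/17! = 1/2042040; Racah Σ t=0..2: t=0:+1/2903040 t=1:−1/483840 t=2:+1/1451520 = -1/967680; ⇒ 3j(6 3 7; -3 -1 4)² = 81/6188, sgn +1
I_A²/I_B² = (11/340)/(81/6188) = 1001/405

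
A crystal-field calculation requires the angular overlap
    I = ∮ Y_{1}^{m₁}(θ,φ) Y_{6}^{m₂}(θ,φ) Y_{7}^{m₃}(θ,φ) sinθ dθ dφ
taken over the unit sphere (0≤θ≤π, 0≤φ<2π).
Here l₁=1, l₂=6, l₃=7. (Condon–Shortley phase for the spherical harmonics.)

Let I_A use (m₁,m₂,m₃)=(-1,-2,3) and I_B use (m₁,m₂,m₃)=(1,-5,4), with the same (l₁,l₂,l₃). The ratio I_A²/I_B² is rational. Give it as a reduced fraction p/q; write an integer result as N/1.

Shared (l₁,l₂,l₃)=(1,6,7): N and (l;000)² cancel in I_A²/I_B².
A: Δ = 0!·2!·12!/15! = 1/1365; Racah Σ t=0..0: t=0:+1/1935360 = 1/1935360; ⇒ 3j(1 6 7; -1 -2 3)² = 3/91, sgn +1
B: Δ = 0!·2!·12!/15! = 1/1365; Racah Σ t=0..0: t=0:+1/79833600 = 1/79833600; ⇒ 3j(1 6 7; 1 -5 4)² = 1/455, sgn -1
I_A²/I_B² = (3/91)/(1/455) = 15/1

15/1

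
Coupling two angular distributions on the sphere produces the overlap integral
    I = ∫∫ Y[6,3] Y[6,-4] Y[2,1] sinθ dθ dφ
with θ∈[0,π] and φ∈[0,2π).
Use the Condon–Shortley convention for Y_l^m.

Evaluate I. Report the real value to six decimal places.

0.179515

Rules hold: Σm=0, L=14 even, 0≤2≤12.
N = 13·13·5 = 845
Δ = 10!·2!·2!/15! = 1/90090
Racah Σ t=4..6: t=4:+1/69120 t=5:−1/14400 t=6:+1/69120 = -7/172800
⇒ 3j(6 6 2; 0 0 0)² = 14/715, sgn -1
Racah Σ t=1..2: t=1:−1/725760 t=2:+1/161280 = 1/207360
⇒ 3j(6 6 2; 3 -4 1)² = 7/286, sgn -1
4πI² = N·(3j₀)²·(3jₘ)² = 49/121
I = +1·√(0.404959/4π) = 0.17951487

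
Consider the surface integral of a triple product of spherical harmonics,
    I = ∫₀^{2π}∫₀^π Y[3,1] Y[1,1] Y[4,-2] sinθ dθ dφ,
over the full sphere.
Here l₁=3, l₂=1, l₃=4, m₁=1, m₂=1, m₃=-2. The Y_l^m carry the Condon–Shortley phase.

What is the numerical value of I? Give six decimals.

0.238414

m-sum 0 ✓  L=8 even ✓  2≤4≤4 ✓
Π(2lᵢ+1) = 7×3×9 = 189
triangle coeff Δ(3,1,4) = 1/252
Σ_t [0,0]: t=0:+1/36 = 1/36
(3j)²=4/63 [(3 1 4; 0 0 0)], sign=+1
Σ_t [0,0]: t=0:+1/96 = 1/96
(3j)²=5/84 [(3 1 4; 1 1 -2)], sign=+1
⇒ 4πI² = 5/7
I = (+1)√(5/7/(4π)) = 0.23841361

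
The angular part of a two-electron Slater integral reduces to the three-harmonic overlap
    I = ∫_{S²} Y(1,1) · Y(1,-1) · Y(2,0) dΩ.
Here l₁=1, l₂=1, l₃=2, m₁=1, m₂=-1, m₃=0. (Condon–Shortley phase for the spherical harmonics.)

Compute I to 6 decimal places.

0.126157

Rules hold: Σm=0, L=4 even, 0≤2≤2.
N = 3·3·5 = 45
Δ = 0!·2!·2!/5! = 1/30
Racah Σ t=0..0: t=0:+1/1 = 1/1
⇒ 3j(1 1 2; 0 0 0)² = 2/15, sgn +1
Racah Σ t=0..0: t=0:+1/4 = 1/4
⇒ 3j(1 1 2; 1 -1 0)² = 1/30, sgn +1
4πI² = N·(3j₀)²·(3jₘ)² = 1/5
I = +1·√(0.2/4π) = 0.12615663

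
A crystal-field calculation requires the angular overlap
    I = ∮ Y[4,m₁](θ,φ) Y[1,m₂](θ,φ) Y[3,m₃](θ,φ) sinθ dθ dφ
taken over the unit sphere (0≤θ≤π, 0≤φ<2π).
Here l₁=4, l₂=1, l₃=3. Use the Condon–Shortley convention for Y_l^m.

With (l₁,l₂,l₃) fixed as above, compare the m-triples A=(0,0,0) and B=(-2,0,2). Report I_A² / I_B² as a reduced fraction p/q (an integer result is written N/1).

4/3

Shared (l₁,l₂,l₃)=(4,1,3): N and (l;000)² cancel in I_A²/I_B².
A: Δ = 2!·6!·0!/9! = 1/252; Racah Σ t=1..1: t=1:−1/36 = -1/36; ⇒ 3j(4 1 3; 0 0 0)² = 4/63, sgn +1
B: Δ = 2!·6!·0!/9! = 1/252; Racah Σ t=1..1: t=1:−1/120 = -1/120; ⇒ 3j(4 1 3; -2 0 2)² = 1/21, sgn +1
I_A²/I_B² = (4/63)/(1/21) = 4/3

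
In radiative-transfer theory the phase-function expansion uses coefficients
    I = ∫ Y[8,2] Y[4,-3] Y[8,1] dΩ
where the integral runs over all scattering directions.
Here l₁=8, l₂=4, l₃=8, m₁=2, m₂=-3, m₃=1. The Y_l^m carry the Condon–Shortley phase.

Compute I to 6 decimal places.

-0.029073

Checks pass: Σm=0; 20 even; l₃=8∈[4,12].
(2·8+1)(2·4+1)(2·8+1) = 2601
Δ: 4! 12! 4! / 21! → 1/185175900
sum: t=0:+1/557383680 t=1:−1/21772800 t=2:+1/8294400 t=3:−1/21772800 t=4:+1/557383680 = 1/30965760
3j²(8 4 8; 0 0 0) = Δ·Π!·Σ² = 36/4199  (sign +1)
sum: t=0:+1/74649600 t=1:−1/87091200 = 1/522547200
3j²(8 4 8; 2 -3 1) = Δ·Π!·Σ² = 2/4199  (sign -1)
combine: 4πI² = 2601·36/4199·2/4199 = 648/61009
take √, sign -1: I = -0.02907272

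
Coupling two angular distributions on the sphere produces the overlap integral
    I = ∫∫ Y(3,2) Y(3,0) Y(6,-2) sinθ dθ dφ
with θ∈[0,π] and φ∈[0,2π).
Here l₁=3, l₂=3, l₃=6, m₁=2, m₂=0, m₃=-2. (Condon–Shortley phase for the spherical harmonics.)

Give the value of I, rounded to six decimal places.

Checks pass: Σm=0; 12 even; l₃=6∈[0,6].
(2·3+1)(2·3+1)(2·6+1) = 637
Δ: 0! 6! 6! / 13! → 1/12012
sum: t=0:+1/1296 = 1/1296
3j²(3 3 6; 0 0 0) = Δ·Π!·Σ² = 100/3003  (sign +1)
sum: t=0:+1/4320 = 1/4320
3j²(3 3 6; 2 0 -2) = Δ·Π!·Σ² = 8/429  (sign +1)
combine: 4πI² = 637·100/3003·8/429 = 5600/14157
take √, sign +1: I = 0.17742036

0.177420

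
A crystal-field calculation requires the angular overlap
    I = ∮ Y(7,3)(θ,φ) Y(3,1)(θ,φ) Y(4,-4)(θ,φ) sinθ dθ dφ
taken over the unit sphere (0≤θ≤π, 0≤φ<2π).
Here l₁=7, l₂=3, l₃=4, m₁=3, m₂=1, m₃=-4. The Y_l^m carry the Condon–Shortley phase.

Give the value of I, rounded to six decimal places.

Rules hold: Σm=0, L=14 even, 4≤4≤10.
N = 15·7·9 = 945
Δ = 6!·8!·0!/15! = 1/45045
Racah Σ t=3..3: t=3:−1/20736 = -1/20736
⇒ 3j(7 3 4; 0 0 0)² = 35/1287, sgn -1
Racah Σ t=4..4: t=4:+1/1935360 = 1/1935360
⇒ 3j(7 3 4; 3 1 -4)² = 1/1001, sgn +1
4πI² = N·(3j₀)²·(3jₘ)² = 525/20449
I = -1·√(0.0256736/4π) = -0.04520003

-0.045200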